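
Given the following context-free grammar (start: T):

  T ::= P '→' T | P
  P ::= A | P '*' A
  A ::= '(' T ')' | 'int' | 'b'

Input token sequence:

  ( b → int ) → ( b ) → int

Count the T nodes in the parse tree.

6

[T [P [A ( [T [P [A b]] → [T [P [A int]]]] )]] → [T [P [A ( [T [P [A b]]] )]] → [T [P [A int]]]]]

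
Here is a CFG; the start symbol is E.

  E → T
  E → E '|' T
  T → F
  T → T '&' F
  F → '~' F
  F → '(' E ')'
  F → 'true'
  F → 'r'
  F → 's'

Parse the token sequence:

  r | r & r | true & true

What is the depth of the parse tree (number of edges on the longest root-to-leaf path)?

[E [E [E [T [F r]]] | [T [T [F r]] & [F r]]] | [T [T [F true]] & [F true]]]

5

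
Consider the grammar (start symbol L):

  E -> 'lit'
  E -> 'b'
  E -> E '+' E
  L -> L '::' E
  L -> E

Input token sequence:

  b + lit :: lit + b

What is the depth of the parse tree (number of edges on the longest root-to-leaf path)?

[L [L [E [E b] + [E lit]]] :: [E [E lit] + [E b]]]

4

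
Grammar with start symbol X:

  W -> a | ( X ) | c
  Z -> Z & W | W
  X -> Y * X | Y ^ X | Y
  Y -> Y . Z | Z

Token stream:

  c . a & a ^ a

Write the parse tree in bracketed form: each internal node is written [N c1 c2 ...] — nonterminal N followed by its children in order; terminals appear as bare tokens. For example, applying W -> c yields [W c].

X
Y ^ X
Y . Z ^ X
Z . Z ^ X
W . Z ^ X
c . Z ^ X
c . Z & W ^ X
c . W & W ^ X
c . a & W ^ X
c . a & a ^ X
c . a & a ^ Y
c . a & a ^ Z
c . a & a ^ W
c . a & a ^ a

[X [Y [Y [Z [W c]]] . [Z [Z [W a]] & [W a]]] ^ [X [Y [Z [W a]]]]]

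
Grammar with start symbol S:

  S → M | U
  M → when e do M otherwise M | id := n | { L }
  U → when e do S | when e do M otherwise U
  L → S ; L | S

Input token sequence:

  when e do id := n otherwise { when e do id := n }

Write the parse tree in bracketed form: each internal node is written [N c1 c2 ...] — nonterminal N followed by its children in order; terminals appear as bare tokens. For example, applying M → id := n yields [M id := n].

[S [M when e do [M id := n] otherwise [M { [L [S [U when e do [S [M id := n]]]]] }]]]

S
M
when e do M otherwise M
when e do id := n otherwise M
when e do id := n otherwise { L }
when e do id := n otherwise { S }
when e do id := n otherwise { U }
when e do id := n otherwise { when e do S }
when e do id := n otherwise { when e do M }
when e do id := n otherwise { when e do id := n }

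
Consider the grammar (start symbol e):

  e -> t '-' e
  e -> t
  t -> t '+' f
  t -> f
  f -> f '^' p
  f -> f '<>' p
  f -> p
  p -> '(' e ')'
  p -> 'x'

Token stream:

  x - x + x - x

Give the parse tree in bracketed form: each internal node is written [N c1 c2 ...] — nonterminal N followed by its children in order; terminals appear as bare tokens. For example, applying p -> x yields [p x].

e
t - e
f - e
p - e
x - e
x - t - e
x - t + f - e
x - f + f - e
x - p + f - e
x - x + f - e
x - x + p - e
x - x + x - e
x - x + x - t
x - x + x - f
x - x + x - p
x - x + x - x

[e [t [f [p x]]] - [e [t [t [f [p x]]] + [f [p x]]] - [e [t [f [p x]]]]]]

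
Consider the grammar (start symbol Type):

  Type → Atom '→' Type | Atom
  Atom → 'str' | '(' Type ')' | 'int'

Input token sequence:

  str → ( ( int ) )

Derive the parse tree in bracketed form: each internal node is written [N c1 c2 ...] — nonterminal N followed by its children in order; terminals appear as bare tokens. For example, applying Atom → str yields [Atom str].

Type
Atom → Type
str → Type
str → Atom
str → ( Type )
str → ( Atom )
str → ( ( Type ) )
str → ( ( Atom ) )
str → ( ( int ) )

[Type [Atom str] → [Type [Atom ( [Type [Atom ( [Type [Atom int]] )]] )]]]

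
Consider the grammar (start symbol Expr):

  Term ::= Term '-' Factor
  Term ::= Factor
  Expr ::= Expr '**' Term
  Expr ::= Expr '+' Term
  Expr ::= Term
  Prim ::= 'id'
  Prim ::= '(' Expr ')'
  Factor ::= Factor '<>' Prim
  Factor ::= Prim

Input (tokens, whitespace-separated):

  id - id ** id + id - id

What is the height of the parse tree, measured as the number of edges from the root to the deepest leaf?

7

[Expr [Expr [Expr [Term [Term [Factor [Prim id]]] - [Factor [Prim id]]]] ** [Term [Factor [Prim id]]]] + [Term [Term [Factor [Prim id]]] - [Factor [Prim id]]]]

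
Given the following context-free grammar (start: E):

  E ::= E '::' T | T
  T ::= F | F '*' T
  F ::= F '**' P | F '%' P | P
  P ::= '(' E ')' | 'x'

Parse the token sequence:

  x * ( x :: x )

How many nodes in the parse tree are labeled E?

[E [T [F [P x]] * [T [F [P ( [E [E [T [F [P x]]]] :: [T [F [P x]]]] )]]]]]

3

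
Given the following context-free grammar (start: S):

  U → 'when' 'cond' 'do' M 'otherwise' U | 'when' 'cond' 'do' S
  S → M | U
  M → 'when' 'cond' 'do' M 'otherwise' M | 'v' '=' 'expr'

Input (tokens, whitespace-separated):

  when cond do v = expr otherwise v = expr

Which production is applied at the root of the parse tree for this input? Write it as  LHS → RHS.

S → M

[S [M when cond do [M v = expr] otherwise [M v = expr]]]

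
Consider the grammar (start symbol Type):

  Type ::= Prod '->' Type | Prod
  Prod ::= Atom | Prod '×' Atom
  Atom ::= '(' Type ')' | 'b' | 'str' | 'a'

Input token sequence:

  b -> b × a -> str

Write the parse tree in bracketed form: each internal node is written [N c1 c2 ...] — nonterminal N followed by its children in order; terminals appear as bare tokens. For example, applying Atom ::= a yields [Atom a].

[Type [Prod [Atom b]] -> [Type [Prod [Prod [Atom b]] × [Atom a]] -> [Type [Prod [Atom str]]]]]

Type
Prod -> Type
Atom -> Type
b -> Type
b -> Prod -> Type
b -> Prod × Atom -> Type
b -> Atom × Atom -> Type
b -> b × Atom -> Type
b -> b × a -> Type
b -> b × a -> Prod
b -> b × a -> Atom
b -> b × a -> str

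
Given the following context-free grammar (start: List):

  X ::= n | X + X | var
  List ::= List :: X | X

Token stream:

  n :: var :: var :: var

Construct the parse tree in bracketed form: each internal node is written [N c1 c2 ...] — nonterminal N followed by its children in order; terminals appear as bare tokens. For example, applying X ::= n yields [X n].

[List [List [List [List [X n]] :: [X var]] :: [X var]] :: [X var]]

List
List :: X
List :: X :: X
List :: X :: X :: X
X :: X :: X :: X
n :: X :: X :: X
n :: var :: X :: X
n :: var :: var :: X
n :: var :: var :: var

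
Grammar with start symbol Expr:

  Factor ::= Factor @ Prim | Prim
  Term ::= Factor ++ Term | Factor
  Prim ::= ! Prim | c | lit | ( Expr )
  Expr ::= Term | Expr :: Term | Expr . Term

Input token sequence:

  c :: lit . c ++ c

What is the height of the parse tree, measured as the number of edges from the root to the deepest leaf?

6

[Expr [Expr [Expr [Term [Factor [Prim c]]]] :: [Term [Factor [Prim lit]]]] . [Term [Factor [Prim c]] ++ [Term [Factor [Prim c]]]]]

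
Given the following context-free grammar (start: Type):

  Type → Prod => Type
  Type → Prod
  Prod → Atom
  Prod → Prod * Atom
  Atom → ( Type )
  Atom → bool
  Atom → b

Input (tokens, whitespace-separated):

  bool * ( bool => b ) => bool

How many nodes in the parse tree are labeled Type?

4

[Type [Prod [Prod [Atom bool]] * [Atom ( [Type [Prod [Atom bool]] => [Type [Prod [Atom b]]]] )]] => [Type [Prod [Atom bool]]]]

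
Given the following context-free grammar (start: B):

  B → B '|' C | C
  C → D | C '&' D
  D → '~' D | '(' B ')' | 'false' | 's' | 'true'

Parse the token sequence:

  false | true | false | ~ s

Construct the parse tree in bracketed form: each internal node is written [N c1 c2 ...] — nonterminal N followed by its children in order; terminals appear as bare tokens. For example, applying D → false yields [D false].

[B [B [B [B [C [D false]]] | [C [D true]]] | [C [D false]]] | [C [D ~ [D s]]]]

B
B | C
B | C | C
B | C | C | C
C | C | C | C
D | C | C | C
false | C | C | C
false | D | C | C
false | true | C | C
false | true | D | C
false | true | false | C
false | true | false | D
false | true | false | ~ D
false | true | false | ~ s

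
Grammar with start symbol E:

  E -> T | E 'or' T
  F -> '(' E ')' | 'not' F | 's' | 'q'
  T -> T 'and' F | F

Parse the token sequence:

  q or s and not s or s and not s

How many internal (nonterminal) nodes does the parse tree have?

[E [E [E [T [F q]]] or [T [T [F s]] and [F not [F s]]]] or [T [T [F s]] and [F not [F s]]]]

15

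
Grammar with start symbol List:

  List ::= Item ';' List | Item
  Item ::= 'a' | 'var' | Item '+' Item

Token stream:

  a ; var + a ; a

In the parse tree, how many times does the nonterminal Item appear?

[List [Item a] ; [List [Item [Item var] + [Item a]] ; [List [Item a]]]]

5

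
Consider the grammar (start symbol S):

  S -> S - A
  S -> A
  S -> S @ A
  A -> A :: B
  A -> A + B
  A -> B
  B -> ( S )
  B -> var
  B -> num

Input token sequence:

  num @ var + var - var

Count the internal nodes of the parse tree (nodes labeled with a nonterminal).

[S [S [S [A [B num]]] @ [A [A [B var]] + [B var]]] - [A [B var]]]

11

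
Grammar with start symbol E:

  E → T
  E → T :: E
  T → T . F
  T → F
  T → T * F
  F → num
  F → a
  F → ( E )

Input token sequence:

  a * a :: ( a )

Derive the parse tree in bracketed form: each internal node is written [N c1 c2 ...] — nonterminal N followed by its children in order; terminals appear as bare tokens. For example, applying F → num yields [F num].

[E [T [T [F a]] * [F a]] :: [E [T [F ( [E [T [F a]]] )]]]]

E
T :: E
T * F :: E
F * F :: E
a * F :: E
a * a :: E
a * a :: T
a * a :: F
a * a :: ( E )
a * a :: ( T )
a * a :: ( F )
a * a :: ( a )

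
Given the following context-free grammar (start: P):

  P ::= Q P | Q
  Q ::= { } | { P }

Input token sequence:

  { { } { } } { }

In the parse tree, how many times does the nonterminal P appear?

[P [Q { [P [Q { }] [P [Q { }]]] }] [P [Q { }]]]

4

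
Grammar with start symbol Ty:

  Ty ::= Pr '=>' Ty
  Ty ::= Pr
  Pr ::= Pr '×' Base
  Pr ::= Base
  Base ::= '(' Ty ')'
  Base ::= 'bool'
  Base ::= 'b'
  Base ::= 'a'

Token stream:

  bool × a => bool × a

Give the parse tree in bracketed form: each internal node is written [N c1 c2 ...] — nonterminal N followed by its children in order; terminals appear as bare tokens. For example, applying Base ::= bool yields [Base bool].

[Ty [Pr [Pr [Base bool]] × [Base a]] => [Ty [Pr [Pr [Base bool]] × [Base a]]]]

Ty
Pr => Ty
Pr × Base => Ty
Base × Base => Ty
bool × Base => Ty
bool × a => Ty
bool × a => Pr
bool × a => Pr × Base
bool × a => Base × Base
bool × a => bool × Base
bool × a => bool × a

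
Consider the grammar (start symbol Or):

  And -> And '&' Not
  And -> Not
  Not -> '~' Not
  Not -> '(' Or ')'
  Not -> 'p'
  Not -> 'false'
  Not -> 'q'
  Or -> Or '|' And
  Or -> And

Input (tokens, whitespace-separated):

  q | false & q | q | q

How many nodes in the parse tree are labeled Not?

[Or [Or [Or [Or [And [Not q]]] | [And [And [Not false]] & [Not q]]] | [And [Not q]]] | [And [Not q]]]

5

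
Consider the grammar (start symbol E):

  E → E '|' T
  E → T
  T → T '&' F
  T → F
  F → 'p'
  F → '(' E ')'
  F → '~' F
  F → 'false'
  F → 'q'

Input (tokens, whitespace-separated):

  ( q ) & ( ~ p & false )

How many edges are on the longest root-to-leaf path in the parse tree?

[E [T [T [F ( [E [T [F q]]] )]] & [F ( [E [T [T [F ~ [F p]]] & [F false]]] )]]]

8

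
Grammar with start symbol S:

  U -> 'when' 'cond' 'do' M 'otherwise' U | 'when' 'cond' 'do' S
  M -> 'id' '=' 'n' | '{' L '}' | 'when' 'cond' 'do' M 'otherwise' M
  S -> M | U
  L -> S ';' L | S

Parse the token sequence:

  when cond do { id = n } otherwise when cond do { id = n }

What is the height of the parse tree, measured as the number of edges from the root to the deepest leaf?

[S [U when cond do [M { [L [S [M id = n]]] }] otherwise [U when cond do [S [M { [L [S [M id = n]]] }]]]]]

8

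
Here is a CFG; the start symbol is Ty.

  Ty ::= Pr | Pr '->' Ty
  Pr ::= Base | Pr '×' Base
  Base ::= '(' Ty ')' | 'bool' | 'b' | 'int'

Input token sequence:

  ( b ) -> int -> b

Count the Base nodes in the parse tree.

[Ty [Pr [Base ( [Ty [Pr [Base b]]] )]] -> [Ty [Pr [Base int]] -> [Ty [Pr [Base b]]]]]

4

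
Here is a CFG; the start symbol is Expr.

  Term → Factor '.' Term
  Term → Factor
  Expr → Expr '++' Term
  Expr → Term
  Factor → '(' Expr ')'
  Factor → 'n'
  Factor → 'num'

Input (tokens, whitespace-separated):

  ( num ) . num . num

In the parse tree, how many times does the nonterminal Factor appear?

4

[Expr [Term [Factor ( [Expr [Term [Factor num]]] )] . [Term [Factor num] . [Term [Factor num]]]]]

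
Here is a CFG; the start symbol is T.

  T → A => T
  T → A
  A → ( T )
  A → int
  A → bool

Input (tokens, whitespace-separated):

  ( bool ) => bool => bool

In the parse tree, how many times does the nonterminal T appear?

[T [A ( [T [A bool]] )] => [T [A bool] => [T [A bool]]]]

4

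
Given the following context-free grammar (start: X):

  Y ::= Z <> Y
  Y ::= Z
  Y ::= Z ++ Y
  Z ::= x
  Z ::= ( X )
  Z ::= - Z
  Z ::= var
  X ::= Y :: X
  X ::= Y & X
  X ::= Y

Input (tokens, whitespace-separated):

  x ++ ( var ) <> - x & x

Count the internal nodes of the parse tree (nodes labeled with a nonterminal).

[X [Y [Z x] ++ [Y [Z ( [X [Y [Z var]]] )] <> [Y [Z - [Z x]]]]] & [X [Y [Z x]]]]

14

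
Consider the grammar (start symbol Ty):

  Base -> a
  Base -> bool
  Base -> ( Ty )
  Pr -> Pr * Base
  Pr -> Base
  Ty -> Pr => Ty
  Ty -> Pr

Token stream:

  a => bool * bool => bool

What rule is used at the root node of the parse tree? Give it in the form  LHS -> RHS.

Ty -> Pr => Ty

[Ty [Pr [Base a]] => [Ty [Pr [Pr [Base bool]] * [Base bool]] => [Ty [Pr [Base bool]]]]]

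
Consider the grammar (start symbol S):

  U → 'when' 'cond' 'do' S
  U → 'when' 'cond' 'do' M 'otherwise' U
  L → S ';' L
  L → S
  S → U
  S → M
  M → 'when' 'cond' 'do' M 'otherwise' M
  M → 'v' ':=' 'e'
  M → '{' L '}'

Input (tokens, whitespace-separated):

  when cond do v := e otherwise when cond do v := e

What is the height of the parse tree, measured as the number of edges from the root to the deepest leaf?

[S [U when cond do [M v := e] otherwise [U when cond do [S [M v := e]]]]]

5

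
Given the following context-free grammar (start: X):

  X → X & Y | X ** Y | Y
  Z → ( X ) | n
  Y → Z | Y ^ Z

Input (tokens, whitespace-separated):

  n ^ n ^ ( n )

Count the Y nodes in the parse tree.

[X [Y [Y [Y [Z n]] ^ [Z n]] ^ [Z ( [X [Y [Z n]]] )]]]

4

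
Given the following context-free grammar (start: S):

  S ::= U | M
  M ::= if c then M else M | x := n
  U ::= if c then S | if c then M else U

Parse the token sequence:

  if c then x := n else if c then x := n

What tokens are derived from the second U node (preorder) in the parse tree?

if c then x := n

[S [U if c then [M x := n] else [U if c then [S [M x := n]]]]]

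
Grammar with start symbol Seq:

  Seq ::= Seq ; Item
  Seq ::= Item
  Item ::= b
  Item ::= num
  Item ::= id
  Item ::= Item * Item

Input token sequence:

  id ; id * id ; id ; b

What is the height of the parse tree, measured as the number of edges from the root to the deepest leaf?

[Seq [Seq [Seq [Seq [Item id]] ; [Item [Item id] * [Item id]]] ; [Item id]] ; [Item b]]

5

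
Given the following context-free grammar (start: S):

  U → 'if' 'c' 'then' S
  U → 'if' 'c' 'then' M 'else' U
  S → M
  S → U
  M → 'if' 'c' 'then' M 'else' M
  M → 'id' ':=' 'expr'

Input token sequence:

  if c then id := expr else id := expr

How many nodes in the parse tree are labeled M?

[S [M if c then [M id := expr] else [M id := expr]]]

3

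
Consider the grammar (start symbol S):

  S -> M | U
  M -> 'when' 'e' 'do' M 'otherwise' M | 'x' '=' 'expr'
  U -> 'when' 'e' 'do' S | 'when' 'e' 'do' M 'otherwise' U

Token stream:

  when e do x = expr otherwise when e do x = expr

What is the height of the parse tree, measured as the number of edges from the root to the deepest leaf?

[S [U when e do [M x = expr] otherwise [U when e do [S [M x = expr]]]]]

5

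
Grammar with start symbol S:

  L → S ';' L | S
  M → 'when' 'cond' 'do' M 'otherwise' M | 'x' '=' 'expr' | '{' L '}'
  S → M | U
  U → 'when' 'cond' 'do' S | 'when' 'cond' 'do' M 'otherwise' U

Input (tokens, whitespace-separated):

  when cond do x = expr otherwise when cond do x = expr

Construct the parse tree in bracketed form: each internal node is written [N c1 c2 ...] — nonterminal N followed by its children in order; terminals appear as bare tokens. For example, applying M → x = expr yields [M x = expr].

S
U
when cond do M otherwise U
when cond do x = expr otherwise U
when cond do x = expr otherwise when cond do S
when cond do x = expr otherwise when cond do M
when cond do x = expr otherwise when cond do x = expr

[S [U when cond do [M x = expr] otherwise [U when cond do [S [M x = expr]]]]]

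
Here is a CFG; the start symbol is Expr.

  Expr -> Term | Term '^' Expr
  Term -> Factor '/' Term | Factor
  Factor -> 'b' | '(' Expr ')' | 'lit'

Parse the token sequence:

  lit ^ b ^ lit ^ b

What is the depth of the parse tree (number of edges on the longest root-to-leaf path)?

[Expr [Term [Factor lit]] ^ [Expr [Term [Factor b]] ^ [Expr [Term [Factor lit]] ^ [Expr [Term [Factor b]]]]]]

6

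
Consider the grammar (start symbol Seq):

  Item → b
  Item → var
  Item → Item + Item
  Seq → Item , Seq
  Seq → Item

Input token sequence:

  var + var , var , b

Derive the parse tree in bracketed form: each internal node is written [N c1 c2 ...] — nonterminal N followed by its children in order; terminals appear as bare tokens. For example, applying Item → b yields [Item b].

[Seq [Item [Item var] + [Item var]] , [Seq [Item var] , [Seq [Item b]]]]

Seq
Item , Seq
Item + Item , Seq
var + Item , Seq
var + var , Seq
var + var , Item , Seq
var + var , var , Seq
var + var , var , Item
var + var , var , b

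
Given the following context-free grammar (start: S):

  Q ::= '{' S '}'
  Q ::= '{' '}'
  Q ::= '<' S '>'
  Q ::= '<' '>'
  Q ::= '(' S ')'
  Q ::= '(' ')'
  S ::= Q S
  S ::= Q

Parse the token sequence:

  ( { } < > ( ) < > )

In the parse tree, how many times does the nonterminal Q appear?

5

[S [Q ( [S [Q { }] [S [Q < >] [S [Q ( )] [S [Q < >]]]]] )]]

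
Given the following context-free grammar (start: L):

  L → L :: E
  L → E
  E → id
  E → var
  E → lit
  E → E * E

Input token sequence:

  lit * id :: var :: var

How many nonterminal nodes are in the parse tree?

8

[L [L [L [E [E lit] * [E id]]] :: [E var]] :: [E var]]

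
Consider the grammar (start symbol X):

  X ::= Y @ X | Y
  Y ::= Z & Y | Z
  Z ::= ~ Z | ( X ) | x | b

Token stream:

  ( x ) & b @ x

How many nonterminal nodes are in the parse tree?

[X [Y [Z ( [X [Y [Z x]]] )] & [Y [Z b]]] @ [X [Y [Z x]]]]

11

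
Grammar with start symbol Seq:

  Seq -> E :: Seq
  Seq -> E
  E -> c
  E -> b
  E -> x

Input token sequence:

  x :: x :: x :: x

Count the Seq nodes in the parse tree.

4

[Seq [E x] :: [Seq [E x] :: [Seq [E x] :: [Seq [E x]]]]]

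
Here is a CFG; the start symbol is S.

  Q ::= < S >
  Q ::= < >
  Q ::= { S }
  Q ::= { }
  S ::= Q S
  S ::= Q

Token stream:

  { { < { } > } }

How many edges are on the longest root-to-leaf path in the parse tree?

[S [Q { [S [Q { [S [Q < [S [Q { }]] >]] }]] }]]

8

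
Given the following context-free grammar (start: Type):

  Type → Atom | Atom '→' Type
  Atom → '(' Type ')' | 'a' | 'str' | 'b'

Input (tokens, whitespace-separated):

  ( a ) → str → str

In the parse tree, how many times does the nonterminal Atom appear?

[Type [Atom ( [Type [Atom a]] )] → [Type [Atom str] → [Type [Atom str]]]]

4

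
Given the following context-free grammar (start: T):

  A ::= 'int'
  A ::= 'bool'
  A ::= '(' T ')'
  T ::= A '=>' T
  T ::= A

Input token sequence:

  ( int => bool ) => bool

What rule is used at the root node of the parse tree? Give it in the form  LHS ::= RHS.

T ::= A '=>' T

[T [A ( [T [A int] => [T [A bool]]] )] => [T [A bool]]]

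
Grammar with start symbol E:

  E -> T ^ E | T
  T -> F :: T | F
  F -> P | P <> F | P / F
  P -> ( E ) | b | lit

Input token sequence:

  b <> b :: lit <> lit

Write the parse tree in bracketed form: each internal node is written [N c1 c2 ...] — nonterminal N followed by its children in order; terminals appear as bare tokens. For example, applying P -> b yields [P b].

E
T
F :: T
P <> F :: T
b <> F :: T
b <> P :: T
b <> b :: T
b <> b :: F
b <> b :: P <> F
b <> b :: lit <> F
b <> b :: lit <> P
b <> b :: lit <> lit

[E [T [F [P b] <> [F [P b]]] :: [T [F [P lit] <> [F [P lit]]]]]]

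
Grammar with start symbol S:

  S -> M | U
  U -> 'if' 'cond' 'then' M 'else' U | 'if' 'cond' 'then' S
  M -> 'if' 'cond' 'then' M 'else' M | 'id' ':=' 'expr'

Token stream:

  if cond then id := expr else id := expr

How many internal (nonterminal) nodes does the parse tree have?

[S [M if cond then [M id := expr] else [M id := expr]]]

4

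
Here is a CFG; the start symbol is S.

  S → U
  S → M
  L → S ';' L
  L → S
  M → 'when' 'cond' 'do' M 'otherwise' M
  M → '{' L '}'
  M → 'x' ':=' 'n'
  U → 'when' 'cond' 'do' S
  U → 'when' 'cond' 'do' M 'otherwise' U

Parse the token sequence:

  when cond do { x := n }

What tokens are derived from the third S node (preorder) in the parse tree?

[S [U when cond do [S [M { [L [S [M x := n]]] }]]]]

x := n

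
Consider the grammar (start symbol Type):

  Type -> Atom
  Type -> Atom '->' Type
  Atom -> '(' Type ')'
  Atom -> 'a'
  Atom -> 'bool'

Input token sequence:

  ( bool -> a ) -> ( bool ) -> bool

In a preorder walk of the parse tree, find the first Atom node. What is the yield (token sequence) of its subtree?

( bool -> a )

[Type [Atom ( [Type [Atom bool] -> [Type [Atom a]]] )] -> [Type [Atom ( [Type [Atom bool]] )] -> [Type [Atom bool]]]]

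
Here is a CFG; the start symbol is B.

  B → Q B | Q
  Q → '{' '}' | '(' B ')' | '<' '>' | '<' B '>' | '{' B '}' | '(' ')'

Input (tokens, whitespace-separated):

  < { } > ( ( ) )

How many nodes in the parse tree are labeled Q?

[B [Q < [B [Q { }]] >] [B [Q ( [B [Q ( )]] )]]]

4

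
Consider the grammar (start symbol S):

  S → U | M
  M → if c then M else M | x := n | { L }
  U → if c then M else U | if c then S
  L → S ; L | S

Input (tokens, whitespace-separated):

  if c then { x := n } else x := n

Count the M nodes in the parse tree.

[S [M if c then [M { [L [S [M x := n]]] }] else [M x := n]]]

4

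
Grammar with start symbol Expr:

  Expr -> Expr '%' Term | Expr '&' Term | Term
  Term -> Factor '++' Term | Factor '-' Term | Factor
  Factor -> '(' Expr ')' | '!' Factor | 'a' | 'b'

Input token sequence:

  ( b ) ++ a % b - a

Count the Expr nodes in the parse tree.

3

[Expr [Expr [Term [Factor ( [Expr [Term [Factor b]]] )] ++ [Term [Factor a]]]] % [Term [Factor b] - [Term [Factor a]]]]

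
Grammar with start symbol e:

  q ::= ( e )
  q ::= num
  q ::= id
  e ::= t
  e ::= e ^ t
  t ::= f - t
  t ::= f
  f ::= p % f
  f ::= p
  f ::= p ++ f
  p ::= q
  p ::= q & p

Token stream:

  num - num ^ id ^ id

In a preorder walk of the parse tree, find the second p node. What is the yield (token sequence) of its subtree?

num

[e [e [e [t [f [p [q num]]] - [t [f [p [q num]]]]]] ^ [t [f [p [q id]]]]] ^ [t [f [p [q id]]]]]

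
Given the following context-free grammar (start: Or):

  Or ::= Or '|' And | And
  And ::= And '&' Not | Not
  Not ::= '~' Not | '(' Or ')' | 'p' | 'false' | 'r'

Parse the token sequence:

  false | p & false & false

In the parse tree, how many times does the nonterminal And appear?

[Or [Or [And [Not false]]] | [And [And [And [Not p]] & [Not false]] & [Not false]]]

4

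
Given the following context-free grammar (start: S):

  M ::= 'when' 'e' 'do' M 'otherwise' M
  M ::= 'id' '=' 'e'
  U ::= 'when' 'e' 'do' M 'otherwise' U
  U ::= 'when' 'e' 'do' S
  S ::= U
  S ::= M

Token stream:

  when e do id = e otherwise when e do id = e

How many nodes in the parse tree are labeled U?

[S [U when e do [M id = e] otherwise [U when e do [S [M id = e]]]]]

2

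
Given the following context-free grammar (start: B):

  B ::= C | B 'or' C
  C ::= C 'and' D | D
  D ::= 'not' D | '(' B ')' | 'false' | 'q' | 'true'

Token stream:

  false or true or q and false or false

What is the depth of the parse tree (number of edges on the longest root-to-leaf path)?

[B [B [B [B [C [D false]]] or [C [D true]]] or [C [C [D q]] and [D false]]] or [C [D false]]]

6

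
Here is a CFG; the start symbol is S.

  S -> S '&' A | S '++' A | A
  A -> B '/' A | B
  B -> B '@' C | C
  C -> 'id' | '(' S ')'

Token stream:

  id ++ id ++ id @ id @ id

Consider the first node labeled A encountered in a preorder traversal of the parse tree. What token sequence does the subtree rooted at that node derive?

id

[S [S [S [A [B [C id]]]] ++ [A [B [C id]]]] ++ [A [B [B [B [C id]] @ [C id]] @ [C id]]]]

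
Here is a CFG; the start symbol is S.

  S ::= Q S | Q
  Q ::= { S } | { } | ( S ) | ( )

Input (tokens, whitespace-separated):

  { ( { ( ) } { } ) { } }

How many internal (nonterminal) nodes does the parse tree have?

[S [Q { [S [Q ( [S [Q { [S [Q ( )]] }] [S [Q { }]]] )] [S [Q { }]]] }]]

12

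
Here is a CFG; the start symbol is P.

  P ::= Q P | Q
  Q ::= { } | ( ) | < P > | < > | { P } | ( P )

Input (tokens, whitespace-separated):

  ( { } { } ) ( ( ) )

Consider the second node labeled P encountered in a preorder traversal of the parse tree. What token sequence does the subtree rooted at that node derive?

[P [Q ( [P [Q { }] [P [Q { }]]] )] [P [Q ( [P [Q ( )]] )]]]

{ } { }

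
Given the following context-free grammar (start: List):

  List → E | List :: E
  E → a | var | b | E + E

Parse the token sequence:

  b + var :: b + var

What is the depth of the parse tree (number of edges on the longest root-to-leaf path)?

[List [List [E [E b] + [E var]]] :: [E [E b] + [E var]]]

4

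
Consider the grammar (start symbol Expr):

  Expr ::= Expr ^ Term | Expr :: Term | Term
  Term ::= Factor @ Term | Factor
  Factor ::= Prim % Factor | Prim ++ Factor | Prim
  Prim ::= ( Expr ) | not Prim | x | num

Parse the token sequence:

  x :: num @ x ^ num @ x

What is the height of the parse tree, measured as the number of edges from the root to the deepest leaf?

[Expr [Expr [Expr [Term [Factor [Prim x]]]] :: [Term [Factor [Prim num]] @ [Term [Factor [Prim x]]]]] ^ [Term [Factor [Prim num]] @ [Term [Factor [Prim x]]]]]

6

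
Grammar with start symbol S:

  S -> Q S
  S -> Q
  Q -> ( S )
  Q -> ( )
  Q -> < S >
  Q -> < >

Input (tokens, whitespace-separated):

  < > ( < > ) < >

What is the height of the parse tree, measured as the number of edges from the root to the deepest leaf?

[S [Q < >] [S [Q ( [S [Q < >]] )] [S [Q < >]]]]

5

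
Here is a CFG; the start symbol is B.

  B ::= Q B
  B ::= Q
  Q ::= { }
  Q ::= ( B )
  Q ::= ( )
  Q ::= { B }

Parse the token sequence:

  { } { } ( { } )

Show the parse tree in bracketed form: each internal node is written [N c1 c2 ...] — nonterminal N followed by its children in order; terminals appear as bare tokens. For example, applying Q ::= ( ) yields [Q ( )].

[B [Q { }] [B [Q { }] [B [Q ( [B [Q { }]] )]]]]

B
Q B
{ } B
{ } Q B
{ } { } B
{ } { } Q
{ } { } ( B )
{ } { } ( Q )
{ } { } ( { } )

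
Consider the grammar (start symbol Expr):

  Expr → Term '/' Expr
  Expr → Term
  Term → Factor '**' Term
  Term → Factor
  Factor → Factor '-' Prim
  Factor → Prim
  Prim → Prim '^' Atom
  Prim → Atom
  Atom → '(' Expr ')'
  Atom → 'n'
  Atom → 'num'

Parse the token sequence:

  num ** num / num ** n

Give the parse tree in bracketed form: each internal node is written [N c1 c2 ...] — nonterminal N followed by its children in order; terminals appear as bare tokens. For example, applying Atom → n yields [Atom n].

[Expr [Term [Factor [Prim [Atom num]]] ** [Term [Factor [Prim [Atom num]]]]] / [Expr [Term [Factor [Prim [Atom num]]] ** [Term [Factor [Prim [Atom n]]]]]]]

Expr
Term / Expr
Factor ** Term / Expr
Prim ** Term / Expr
Atom ** Term / Expr
num ** Term / Expr
num ** Factor / Expr
num ** Prim / Expr
num ** Atom / Expr
num ** num / Expr
num ** num / Term
num ** num / Factor ** Term
num ** num / Prim ** Term
num ** num / Atom ** Term
num ** num / num ** Term
num ** num / num ** Factor
num ** num / num ** Prim
num ** num / num ** Atom
num ** num / num ** n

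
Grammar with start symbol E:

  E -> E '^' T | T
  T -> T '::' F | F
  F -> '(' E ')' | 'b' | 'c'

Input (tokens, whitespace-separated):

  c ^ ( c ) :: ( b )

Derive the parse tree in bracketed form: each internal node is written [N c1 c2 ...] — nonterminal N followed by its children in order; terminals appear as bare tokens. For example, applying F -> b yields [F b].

E
E ^ T
T ^ T
F ^ T
c ^ T
c ^ T :: F
c ^ F :: F
c ^ ( E ) :: F
c ^ ( T ) :: F
c ^ ( F ) :: F
c ^ ( c ) :: F
c ^ ( c ) :: ( E )
c ^ ( c ) :: ( T )
c ^ ( c ) :: ( F )
c ^ ( c ) :: ( b )

[E [E [T [F c]]] ^ [T [T [F ( [E [T [F c]]] )]] :: [F ( [E [T [F b]]] )]]]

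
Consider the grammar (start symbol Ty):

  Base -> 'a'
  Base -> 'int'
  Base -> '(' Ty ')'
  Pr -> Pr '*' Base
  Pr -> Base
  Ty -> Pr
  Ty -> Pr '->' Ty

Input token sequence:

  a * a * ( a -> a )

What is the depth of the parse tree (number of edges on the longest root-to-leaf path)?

7

[Ty [Pr [Pr [Pr [Base a]] * [Base a]] * [Base ( [Ty [Pr [Base a]] -> [Ty [Pr [Base a]]]] )]]]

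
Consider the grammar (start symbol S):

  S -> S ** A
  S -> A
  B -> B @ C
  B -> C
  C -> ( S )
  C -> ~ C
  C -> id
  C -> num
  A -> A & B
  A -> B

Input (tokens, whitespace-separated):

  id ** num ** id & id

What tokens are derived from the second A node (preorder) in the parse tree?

[S [S [S [A [B [C id]]]] ** [A [B [C num]]]] ** [A [A [B [C id]]] & [B [C id]]]]

num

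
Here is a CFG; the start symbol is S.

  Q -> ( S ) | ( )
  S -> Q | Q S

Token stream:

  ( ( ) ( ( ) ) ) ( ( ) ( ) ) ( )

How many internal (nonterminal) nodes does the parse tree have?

[S [Q ( [S [Q ( )] [S [Q ( [S [Q ( )]] )]]] )] [S [Q ( [S [Q ( )] [S [Q ( )]]] )] [S [Q ( )]]]]

16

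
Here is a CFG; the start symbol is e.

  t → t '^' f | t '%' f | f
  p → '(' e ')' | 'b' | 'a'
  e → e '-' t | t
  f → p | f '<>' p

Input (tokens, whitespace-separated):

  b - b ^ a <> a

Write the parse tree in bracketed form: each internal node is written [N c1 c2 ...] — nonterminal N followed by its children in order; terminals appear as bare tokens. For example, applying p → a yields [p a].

[e [e [t [f [p b]]]] - [t [t [f [p b]]] ^ [f [f [p a]] <> [p a]]]]

e
e - t
t - t
f - t
p - t
b - t
b - t ^ f
b - f ^ f
b - p ^ f
b - b ^ f
b - b ^ f <> p
b - b ^ p <> p
b - b ^ a <> p
b - b ^ a <> a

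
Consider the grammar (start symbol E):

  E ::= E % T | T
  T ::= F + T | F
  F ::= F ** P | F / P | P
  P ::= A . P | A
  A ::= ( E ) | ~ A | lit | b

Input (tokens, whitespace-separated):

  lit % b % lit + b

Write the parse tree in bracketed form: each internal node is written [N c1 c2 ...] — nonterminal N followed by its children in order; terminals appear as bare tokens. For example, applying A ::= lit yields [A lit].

E
E % T
E % T % T
T % T % T
F % T % T
P % T % T
A % T % T
lit % T % T
lit % F % T
lit % P % T
lit % A % T
lit % b % T
lit % b % F + T
lit % b % P + T
lit % b % A + T
lit % b % lit + T
lit % b % lit + F
lit % b % lit + P
lit % b % lit + A
lit % b % lit + b

[E [E [E [T [F [P [A lit]]]]] % [T [F [P [A b]]]]] % [T [F [P [A lit]]] + [T [F [P [A b]]]]]]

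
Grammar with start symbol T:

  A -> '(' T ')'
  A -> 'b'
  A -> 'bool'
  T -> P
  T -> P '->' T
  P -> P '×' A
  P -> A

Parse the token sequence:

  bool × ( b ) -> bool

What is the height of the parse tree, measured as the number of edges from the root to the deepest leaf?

6

[T [P [P [A bool]] × [A ( [T [P [A b]]] )]] -> [T [P [A bool]]]]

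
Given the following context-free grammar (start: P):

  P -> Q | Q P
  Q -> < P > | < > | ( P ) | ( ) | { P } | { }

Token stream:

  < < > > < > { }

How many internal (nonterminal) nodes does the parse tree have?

8

[P [Q < [P [Q < >]] >] [P [Q < >] [P [Q { }]]]]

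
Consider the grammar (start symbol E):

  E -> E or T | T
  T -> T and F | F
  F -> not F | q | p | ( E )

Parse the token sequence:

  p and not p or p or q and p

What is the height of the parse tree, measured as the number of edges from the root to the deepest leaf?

6

[E [E [E [T [T [F p]] and [F not [F p]]]] or [T [F p]]] or [T [T [F q]] and [F p]]]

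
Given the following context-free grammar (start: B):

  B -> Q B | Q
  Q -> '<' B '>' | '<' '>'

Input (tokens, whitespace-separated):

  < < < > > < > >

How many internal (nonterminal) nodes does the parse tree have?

8

[B [Q < [B [Q < [B [Q < >]] >] [B [Q < >]]] >]]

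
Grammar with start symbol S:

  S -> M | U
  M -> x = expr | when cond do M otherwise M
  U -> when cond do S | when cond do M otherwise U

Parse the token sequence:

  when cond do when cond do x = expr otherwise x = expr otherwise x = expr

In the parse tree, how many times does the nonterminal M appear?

5

[S [M when cond do [M when cond do [M x = expr] otherwise [M x = expr]] otherwise [M x = expr]]]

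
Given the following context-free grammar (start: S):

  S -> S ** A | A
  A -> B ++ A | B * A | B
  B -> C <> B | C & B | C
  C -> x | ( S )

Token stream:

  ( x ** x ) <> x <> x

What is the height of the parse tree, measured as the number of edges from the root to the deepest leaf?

[S [A [B [C ( [S [S [A [B [C x]]]] ** [A [B [C x]]]] )] <> [B [C x] <> [B [C x]]]]]]

9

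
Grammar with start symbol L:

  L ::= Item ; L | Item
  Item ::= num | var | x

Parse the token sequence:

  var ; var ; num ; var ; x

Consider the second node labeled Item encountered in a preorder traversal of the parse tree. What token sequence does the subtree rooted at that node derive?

var

[L [Item var] ; [L [Item var] ; [L [Item num] ; [L [Item var] ; [L [Item x]]]]]]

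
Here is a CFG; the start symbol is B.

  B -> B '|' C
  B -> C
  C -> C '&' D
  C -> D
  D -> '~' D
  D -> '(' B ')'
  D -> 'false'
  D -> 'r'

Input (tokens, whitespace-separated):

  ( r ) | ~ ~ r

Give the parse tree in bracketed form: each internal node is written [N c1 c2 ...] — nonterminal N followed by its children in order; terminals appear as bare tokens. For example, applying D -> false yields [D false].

[B [B [C [D ( [B [C [D r]]] )]]] | [C [D ~ [D ~ [D r]]]]]

B
B | C
C | C
D | C
( B ) | C
( C ) | C
( D ) | C
( r ) | C
( r ) | D
( r ) | ~ D
( r ) | ~ ~ D
( r ) | ~ ~ r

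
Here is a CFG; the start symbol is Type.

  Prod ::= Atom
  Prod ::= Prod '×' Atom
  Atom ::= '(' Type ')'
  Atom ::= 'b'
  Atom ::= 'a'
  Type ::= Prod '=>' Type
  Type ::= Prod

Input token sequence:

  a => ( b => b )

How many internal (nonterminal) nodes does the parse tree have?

12

[Type [Prod [Atom a]] => [Type [Prod [Atom ( [Type [Prod [Atom b]] => [Type [Prod [Atom b]]]] )]]]]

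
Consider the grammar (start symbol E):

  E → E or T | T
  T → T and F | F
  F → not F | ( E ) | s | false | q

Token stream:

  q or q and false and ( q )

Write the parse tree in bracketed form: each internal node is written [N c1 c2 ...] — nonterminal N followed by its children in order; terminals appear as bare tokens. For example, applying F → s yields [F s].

E
E or T
T or T
F or T
q or T
q or T and F
q or T and F and F
q or F and F and F
q or q and F and F
q or q and false and F
q or q and false and ( E )
q or q and false and ( T )
q or q and false and ( F )
q or q and false and ( q )

[E [E [T [F q]]] or [T [T [T [F q]] and [F false]] and [F ( [E [T [F q]]] )]]]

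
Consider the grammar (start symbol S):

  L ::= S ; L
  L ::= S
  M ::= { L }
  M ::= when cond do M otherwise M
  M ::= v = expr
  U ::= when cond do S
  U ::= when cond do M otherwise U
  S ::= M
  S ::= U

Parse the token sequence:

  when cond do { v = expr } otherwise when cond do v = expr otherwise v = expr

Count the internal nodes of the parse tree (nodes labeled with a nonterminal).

9

[S [M when cond do [M { [L [S [M v = expr]]] }] otherwise [M when cond do [M v = expr] otherwise [M v = expr]]]]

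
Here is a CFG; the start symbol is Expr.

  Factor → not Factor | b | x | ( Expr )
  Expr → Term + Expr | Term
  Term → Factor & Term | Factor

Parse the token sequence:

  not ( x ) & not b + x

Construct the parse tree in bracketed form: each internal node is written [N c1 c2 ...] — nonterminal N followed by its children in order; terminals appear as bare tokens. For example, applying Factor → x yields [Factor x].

Expr
Term + Expr
Factor & Term + Expr
not Factor & Term + Expr
not ( Expr ) & Term + Expr
not ( Term ) & Term + Expr
not ( Factor ) & Term + Expr
not ( x ) & Term + Expr
not ( x ) & Factor + Expr
not ( x ) & not Factor + Expr
not ( x ) & not b + Expr
not ( x ) & not b + Term
not ( x ) & not b + Factor
not ( x ) & not b + x

[Expr [Term [Factor not [Factor ( [Expr [Term [Factor x]]] )]] & [Term [Factor not [Factor b]]]] + [Expr [Term [Factor x]]]]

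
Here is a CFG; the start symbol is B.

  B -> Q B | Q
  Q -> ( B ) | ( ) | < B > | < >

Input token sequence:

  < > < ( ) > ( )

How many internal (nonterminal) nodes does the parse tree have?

[B [Q < >] [B [Q < [B [Q ( )]] >] [B [Q ( )]]]]

8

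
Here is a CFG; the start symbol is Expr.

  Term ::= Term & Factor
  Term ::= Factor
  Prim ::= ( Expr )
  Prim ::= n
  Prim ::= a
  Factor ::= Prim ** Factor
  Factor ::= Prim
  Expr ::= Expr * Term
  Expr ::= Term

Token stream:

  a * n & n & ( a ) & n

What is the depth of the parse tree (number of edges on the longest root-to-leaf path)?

[Expr [Expr [Term [Factor [Prim a]]]] * [Term [Term [Term [Term [Factor [Prim n]]] & [Factor [Prim n]]] & [Factor [Prim ( [Expr [Term [Factor [Prim a]]]] )]]] & [Factor [Prim n]]]]

9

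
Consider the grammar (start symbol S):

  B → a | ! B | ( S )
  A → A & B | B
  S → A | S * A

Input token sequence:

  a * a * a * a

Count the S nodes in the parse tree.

[S [S [S [S [A [B a]]] * [A [B a]]] * [A [B a]]] * [A [B a]]]

4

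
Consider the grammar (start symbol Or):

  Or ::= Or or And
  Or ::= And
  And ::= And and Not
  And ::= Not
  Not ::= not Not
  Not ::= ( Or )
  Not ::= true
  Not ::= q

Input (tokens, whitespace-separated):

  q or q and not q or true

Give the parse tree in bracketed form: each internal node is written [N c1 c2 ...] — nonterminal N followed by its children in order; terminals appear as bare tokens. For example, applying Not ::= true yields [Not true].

Or
Or or And
Or or And or And
And or And or And
Not or And or And
q or And or And
q or And and Not or And
q or Not and Not or And
q or q and Not or And
q or q and not Not or And
q or q and not q or And
q or q and not q or Not
q or q and not q or true

[Or [Or [Or [And [Not q]]] or [And [And [Not q]] and [Not not [Not q]]]] or [And [Not true]]]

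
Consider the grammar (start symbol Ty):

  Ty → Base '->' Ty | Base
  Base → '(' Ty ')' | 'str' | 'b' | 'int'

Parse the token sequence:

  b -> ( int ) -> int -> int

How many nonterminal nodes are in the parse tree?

[Ty [Base b] -> [Ty [Base ( [Ty [Base int]] )] -> [Ty [Base int] -> [Ty [Base int]]]]]

10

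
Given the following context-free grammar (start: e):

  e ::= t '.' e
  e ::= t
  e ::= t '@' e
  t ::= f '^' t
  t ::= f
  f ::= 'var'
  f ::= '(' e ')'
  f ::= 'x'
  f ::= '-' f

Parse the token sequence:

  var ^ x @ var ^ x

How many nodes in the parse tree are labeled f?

4

[e [t [f var] ^ [t [f x]]] @ [e [t [f var] ^ [t [f x]]]]]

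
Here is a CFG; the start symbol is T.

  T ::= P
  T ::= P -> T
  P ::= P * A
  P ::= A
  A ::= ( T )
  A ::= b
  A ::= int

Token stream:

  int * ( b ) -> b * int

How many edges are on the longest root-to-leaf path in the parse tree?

[T [P [P [A int]] * [A ( [T [P [A b]]] )]] -> [T [P [P [A b]] * [A int]]]]

6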